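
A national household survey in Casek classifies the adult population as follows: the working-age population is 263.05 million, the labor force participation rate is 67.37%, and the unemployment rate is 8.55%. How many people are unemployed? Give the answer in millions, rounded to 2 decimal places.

About 15.15 million are unemployed.

Labor force = 0.6737 × 263.05 = 177.22 million.
Unemployed = 0.0855 × 177.22 ≈ 15.15 million.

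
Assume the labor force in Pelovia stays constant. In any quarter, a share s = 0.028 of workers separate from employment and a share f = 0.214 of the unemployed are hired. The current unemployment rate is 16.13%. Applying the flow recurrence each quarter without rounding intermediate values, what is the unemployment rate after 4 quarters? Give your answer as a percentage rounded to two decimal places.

Unemployment rate after four quarters ≈ 13.08%.

With a fixed labor force, u_{t+1} = u_t + s·(1−u_t) − f·u_t = u_t·(1−s−f) + s.
Here 1−s−f = 0.758 and s = 0.028.
u_1 = 0.161300 × 0.758 + 0.028 = 0.150265.
u_2 = 0.150265 × 0.758 + 0.028 = 0.141901.
u_3 = 0.141901 × 0.758 + 0.028 = 0.135561.
u_4 = 0.135561 × 0.758 + 0.028 = 0.130755.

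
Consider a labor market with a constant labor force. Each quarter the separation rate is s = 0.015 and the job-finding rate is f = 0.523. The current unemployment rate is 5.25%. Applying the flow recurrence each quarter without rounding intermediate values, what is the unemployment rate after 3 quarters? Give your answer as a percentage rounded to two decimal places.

Unemployment rate after three quarters ≈ 3.03%.

With a fixed labor force, u_{t+1} = u_t + s·(1−u_t) − f·u_t = u_t·(1−s−f) + s.
Here 1−s−f = 0.462 and s = 0.015.
u_1 = 0.052500 × 0.462 + 0.015 = 0.039255.
u_2 = 0.039255 × 0.462 + 0.015 = 0.033136.
u_3 = 0.033136 × 0.462 + 0.015 = 0.030309.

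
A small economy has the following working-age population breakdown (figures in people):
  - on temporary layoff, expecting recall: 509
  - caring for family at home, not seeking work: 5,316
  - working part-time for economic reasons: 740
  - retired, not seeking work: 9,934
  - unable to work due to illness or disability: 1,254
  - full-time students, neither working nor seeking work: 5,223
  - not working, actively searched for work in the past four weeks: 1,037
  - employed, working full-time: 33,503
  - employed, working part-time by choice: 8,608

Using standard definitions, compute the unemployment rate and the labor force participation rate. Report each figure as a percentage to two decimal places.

Unemployment rate ≈ 3.48%; labor force participation rate ≈ 67.14%.

Employed = 740 + 33,503 + 8,608 = 42,851 (anyone who worked, including part-time for economic reasons, counts as employed).
Unemployed = 509 + 1,037 = 1,546 (jobless and actively searching, or on temporary layoff).
Labor force = 42,851 + 1,546 = 44,397.
Not in labor force = 5,316 + 9,934 + 1,254 + 5,223 = 21,727 (those not working and not actively searching are outside the labor force).
Civilian working-age population = 44,397 + 21,727 = 66,124.
Unemployment rate = 1,546 / 44,397 = 3.48%.
Labor force participation rate = 44,397 / 66,124 = 67.14%.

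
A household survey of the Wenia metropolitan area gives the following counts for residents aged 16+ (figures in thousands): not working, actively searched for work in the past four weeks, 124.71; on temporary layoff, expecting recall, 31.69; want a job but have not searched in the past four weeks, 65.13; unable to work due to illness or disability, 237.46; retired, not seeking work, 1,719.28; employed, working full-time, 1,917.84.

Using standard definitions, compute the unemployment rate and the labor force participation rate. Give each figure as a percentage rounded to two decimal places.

Employed = 1,917.84 thousand.
Unemployed = 124.71 + 31.69 = 156.40 thousand (jobless and actively searching, or on temporary layoff).
Labor force = 1,917.84 + 156.40 = 2,074.24 thousand.
Not in labor force = 65.13 + 237.46 + 1,719.28 = 2,021.87 thousand (those not working and not actively searching are outside the labor force — including those who want a job but have given up searching).
Civilian working-age population = 2,074.24 + 2,021.87 = 4,096.11 thousand.
Unemployment rate = 156.40 / 2,074.24 = 7.54%.
Labor force participation rate = 2,074.24 / 4,096.11 = 50.64%.

Unemployment rate ≈ 7.54%; labor force participation rate ≈ 50.64%.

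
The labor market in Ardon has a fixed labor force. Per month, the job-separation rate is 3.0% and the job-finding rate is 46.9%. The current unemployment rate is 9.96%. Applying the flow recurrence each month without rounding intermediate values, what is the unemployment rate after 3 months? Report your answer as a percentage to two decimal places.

Unemployment rate after three months ≈ 6.51%.

With a fixed labor force, u_{t+1} = u_t + s·(1−u_t) − f·u_t = u_t·(1−s−f) + s.
Here 1−s−f = 0.501 and s = 0.030.
u_1 = 0.099600 × 0.501 + 0.030 = 0.079900.
u_2 = 0.079900 × 0.501 + 0.030 = 0.070030.
u_3 = 0.070030 × 0.501 + 0.030 = 0.065085.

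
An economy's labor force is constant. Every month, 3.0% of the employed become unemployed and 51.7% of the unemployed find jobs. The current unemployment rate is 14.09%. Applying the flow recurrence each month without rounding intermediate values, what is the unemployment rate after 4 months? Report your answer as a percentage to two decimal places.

Unemployment rate after four months ≈ 5.85%.

With a fixed labor force, u_{t+1} = u_t + s·(1−u_t) − f·u_t = u_t·(1−s−f) + s.
Here 1−s−f = 0.453 and s = 0.030.
u_1 = 0.140900 × 0.453 + 0.030 = 0.093828.
u_2 = 0.093828 × 0.453 + 0.030 = 0.072504.
u_3 = 0.072504 × 0.453 + 0.030 = 0.062844.
u_4 = 0.062844 × 0.453 + 0.030 = 0.058468.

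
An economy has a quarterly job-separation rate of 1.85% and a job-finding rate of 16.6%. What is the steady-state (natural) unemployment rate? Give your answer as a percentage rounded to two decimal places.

At steady state the flows balance: s·E = f·U, so U/(E+U) = s/(s+f).
u* = 1.85 / (1.85 + 16.6) = 1.85 / 18.45 = 10.03%.

Steady-state unemployment rate ≈ 10.03%.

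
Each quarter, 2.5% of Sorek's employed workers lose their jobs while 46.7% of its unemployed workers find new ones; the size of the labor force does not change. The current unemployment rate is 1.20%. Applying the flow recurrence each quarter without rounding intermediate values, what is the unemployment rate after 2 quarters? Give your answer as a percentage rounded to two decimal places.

With a fixed labor force, u_{t+1} = u_t + s·(1−u_t) − f·u_t = u_t·(1−s−f) + s.
Here 1−s−f = 0.508 and s = 0.025.
u_1 = 0.012000 × 0.508 + 0.025 = 0.031096.
u_2 = 0.031096 × 0.508 + 0.025 = 0.040797.

Unemployment rate after two quarters ≈ 4.08%.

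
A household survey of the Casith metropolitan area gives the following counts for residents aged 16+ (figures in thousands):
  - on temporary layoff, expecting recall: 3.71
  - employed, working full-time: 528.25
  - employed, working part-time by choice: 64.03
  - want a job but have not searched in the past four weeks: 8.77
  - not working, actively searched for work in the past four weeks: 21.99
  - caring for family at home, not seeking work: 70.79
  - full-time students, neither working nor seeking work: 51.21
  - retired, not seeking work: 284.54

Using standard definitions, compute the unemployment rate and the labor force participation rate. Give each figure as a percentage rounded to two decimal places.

Employed = 528.25 + 64.03 = 592.28 thousand.
Unemployed = 3.71 + 21.99 = 25.70 thousand (jobless and actively searching, or on temporary layoff).
Labor force = 592.28 + 25.70 = 617.98 thousand.
Not in labor force = 8.77 + 70.79 + 51.21 + 284.54 = 415.31 thousand (those not working and not actively searching are outside the labor force — including those who want a job but have given up searching).
Civilian working-age population = 617.98 + 415.31 = 1,033.29 thousand.
Unemployment rate = 25.70 / 617.98 = 4.16%.
Labor force participation rate = 617.98 / 1,033.29 = 59.81%.

Unemployment rate ≈ 4.16%; labor force participation rate ≈ 59.81%.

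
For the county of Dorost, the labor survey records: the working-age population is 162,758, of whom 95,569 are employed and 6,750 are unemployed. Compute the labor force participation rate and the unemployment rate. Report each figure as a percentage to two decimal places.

Labor force = employed + unemployed = 95,569 + 6,750 = 102,319.
Unemployment rate = 6,750 / 102,319 = 6.60%.
Labor force participation rate = 102,319 / 162,758 = 62.87%.

Labor force participation rate ≈ 62.87%; unemployment rate ≈ 6.60%.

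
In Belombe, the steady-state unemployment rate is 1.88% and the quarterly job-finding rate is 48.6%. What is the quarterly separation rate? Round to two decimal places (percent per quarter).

From u* = s/(s+f): s = u·f/(1−u).
s = 0.0188 × 48.6 / (1 − 0.0188) = 0.9137 / 0.9812 ≈ 0.93% per quarter.

Separation rate ≈ 0.93% per quarter.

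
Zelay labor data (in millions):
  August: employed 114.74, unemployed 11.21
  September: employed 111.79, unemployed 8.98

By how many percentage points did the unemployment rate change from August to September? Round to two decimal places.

August: labor force = 114.74 + 11.21 = 125.95; u = 11.21/125.95 = 8.90%.
September: labor force = 111.79 + 8.98 = 120.77; u = 8.98/120.77 = 7.44%.
Change = 7.44% − 8.90% = −1.46 pp.

The unemployment rate changed by −1.46 percentage points.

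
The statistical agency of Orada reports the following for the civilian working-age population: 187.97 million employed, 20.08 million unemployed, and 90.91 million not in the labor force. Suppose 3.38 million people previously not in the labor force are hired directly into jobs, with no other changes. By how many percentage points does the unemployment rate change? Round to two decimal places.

Initially, labor force = 187.97 + 20.08 = 208.05 million, so u = 20.08/208.05 = 9.65%.
After the change, employed and labor force both rise by 3.38; unemployed unchanged → E = 191.35, U = 20.08, labor force = 211.43 million.
New unemployment rate = 20.08 / 211.43 = 9.50%.
Change = 9.50% − 9.65% = −0.15 percentage points.

The unemployment rate changes by −0.15 percentage points.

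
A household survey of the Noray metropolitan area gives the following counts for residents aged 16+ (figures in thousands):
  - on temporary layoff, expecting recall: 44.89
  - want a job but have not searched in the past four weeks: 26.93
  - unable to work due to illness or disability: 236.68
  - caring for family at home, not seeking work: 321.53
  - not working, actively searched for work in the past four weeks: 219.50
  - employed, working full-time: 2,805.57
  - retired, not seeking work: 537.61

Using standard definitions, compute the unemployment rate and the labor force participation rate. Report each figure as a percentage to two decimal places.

Unemployment rate ≈ 8.61%; labor force participation rate ≈ 73.22%.

Employed = 2,805.57 thousand.
Unemployed = 44.89 + 219.50 = 264.39 thousand (jobless and actively searching, or on temporary layoff).
Labor force = 2,805.57 + 264.39 = 3,069.96 thousand.
Not in labor force = 26.93 + 236.68 + 321.53 + 537.61 = 1,122.75 thousand (those not working and not actively searching are outside the labor force — including those who want a job but have given up searching).
Civilian working-age population = 3,069.96 + 1,122.75 = 4,192.71 thousand.
Unemployment rate = 264.39 / 3,069.96 = 8.61%.
Labor force participation rate = 3,069.96 / 4,192.71 = 73.22%.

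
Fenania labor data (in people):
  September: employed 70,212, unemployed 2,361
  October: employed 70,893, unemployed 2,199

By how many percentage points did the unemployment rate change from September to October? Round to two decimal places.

The unemployment rate changed by −0.24 percentage points.

September: labor force = 70,212 + 2,361 = 72,573; u = 2,361/72,573 = 3.25%.
October: labor force = 70,893 + 2,199 = 73,092; u = 2,199/73,092 = 3.01%.
Change = 3.01% − 3.25% = −0.24 pp.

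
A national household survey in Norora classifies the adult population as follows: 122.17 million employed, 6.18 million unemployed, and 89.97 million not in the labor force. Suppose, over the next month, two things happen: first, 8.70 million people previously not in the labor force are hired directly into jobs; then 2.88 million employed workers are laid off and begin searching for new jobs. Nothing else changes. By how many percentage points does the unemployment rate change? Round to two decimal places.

The unemployment rate changes by +1.80 percentage points.

Initially, labor force = 122.17 + 6.18 = 128.35 million, so u = 6.18/128.35 = 4.81%.
After the first change, employed and labor force both rise by 8.70; unemployed unchanged → E = 130.87, U = 6.18, labor force = 137.05 million.
After the second change, employed falls and unemployed rises by 2.88; labor force unchanged → E = 127.99, U = 9.06, labor force = 137.05 million.
New unemployment rate = 9.06 / 137.05 = 6.61%.
Change = 6.61% − 4.81% = +1.80 percentage points.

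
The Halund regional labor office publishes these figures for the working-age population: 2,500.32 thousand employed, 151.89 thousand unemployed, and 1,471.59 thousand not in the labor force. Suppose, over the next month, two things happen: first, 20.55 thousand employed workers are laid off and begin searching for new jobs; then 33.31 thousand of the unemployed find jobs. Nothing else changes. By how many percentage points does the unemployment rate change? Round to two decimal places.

The unemployment rate changes by −0.48 percentage points.

Initially, labor force = 2,500.32 + 151.89 = 2,652.21 thousand, so u = 151.89/2,652.21 = 5.73%.
After the first change, employed falls and unemployed rises by 20.55; labor force unchanged → E = 2,479.77, U = 172.44, labor force = 2,652.21 thousand.
After the second change, unemployed falls and employed rises by 33.31; labor force unchanged → E = 2,513.08, U = 139.13, labor force = 2,652.21 thousand.
New unemployment rate = 139.13 / 2,652.21 = 5.25%.
Change = 5.25% − 5.73% = −0.48 percentage points.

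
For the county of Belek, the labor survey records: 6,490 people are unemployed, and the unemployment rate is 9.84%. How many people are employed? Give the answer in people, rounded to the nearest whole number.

About 59,465 are employed.

Labor force = U / u = 6,490 / 0.0984 ≈ 65,955.
Employed = labor force − unemployed = 65,955 − 6,490 = 59,465.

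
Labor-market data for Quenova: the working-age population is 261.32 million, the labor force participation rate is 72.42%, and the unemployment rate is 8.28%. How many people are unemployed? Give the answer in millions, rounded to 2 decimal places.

Labor force = 0.7242 × 261.32 = 189.25 million.
Unemployed = 0.0828 × 189.25 ≈ 15.67 million.

About 15.67 million are unemployed.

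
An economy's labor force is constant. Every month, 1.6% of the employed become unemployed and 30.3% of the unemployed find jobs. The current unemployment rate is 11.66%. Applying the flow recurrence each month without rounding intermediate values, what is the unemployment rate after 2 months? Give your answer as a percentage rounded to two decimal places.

Unemployment rate after two months ≈ 8.10%.

With a fixed labor force, u_{t+1} = u_t + s·(1−u_t) − f·u_t = u_t·(1−s−f) + s.
Here 1−s−f = 0.681 and s = 0.016.
u_1 = 0.116600 × 0.681 + 0.016 = 0.095405.
u_2 = 0.095405 × 0.681 + 0.016 = 0.080971.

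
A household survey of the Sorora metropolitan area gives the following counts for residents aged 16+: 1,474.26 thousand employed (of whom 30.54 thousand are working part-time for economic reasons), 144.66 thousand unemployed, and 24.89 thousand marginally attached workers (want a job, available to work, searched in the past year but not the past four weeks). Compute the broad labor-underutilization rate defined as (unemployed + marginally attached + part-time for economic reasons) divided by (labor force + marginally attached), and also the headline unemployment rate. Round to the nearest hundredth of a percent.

Labor force = 1,474.26 + 144.66 = 1,618.92 thousand.
Numerator = 144.66 + 24.89 + 30.54 = 200.09 thousand.
Denominator = 1,618.92 + 24.89 = 1,643.81 thousand.
Broad rate = 200.09 / 1,643.81 = 12.17%.
Headline unemployment rate = 144.66 / 1,618.92 = 8.94%.

Broad underutilization rate ≈ 12.17%; headline unemployment rate ≈ 8.94%.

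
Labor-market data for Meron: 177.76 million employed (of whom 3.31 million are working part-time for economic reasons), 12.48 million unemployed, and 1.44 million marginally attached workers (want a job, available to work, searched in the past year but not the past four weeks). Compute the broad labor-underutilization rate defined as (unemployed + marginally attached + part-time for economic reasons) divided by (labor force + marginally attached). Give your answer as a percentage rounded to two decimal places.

Labor force = 177.76 + 12.48 = 190.24 million.
Numerator = 12.48 + 1.44 + 3.31 = 17.23 million.
Denominator = 190.24 + 1.44 = 191.68 million.
Broad rate = 17.23 / 191.68 = 8.99%.

Broad underutilization rate ≈ 8.99%.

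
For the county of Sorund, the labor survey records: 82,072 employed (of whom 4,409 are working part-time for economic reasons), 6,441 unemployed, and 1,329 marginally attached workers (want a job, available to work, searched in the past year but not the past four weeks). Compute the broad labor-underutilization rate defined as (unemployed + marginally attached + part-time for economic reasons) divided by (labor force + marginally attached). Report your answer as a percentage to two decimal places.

Labor force = 82,072 + 6,441 = 88,513.
Numerator = 6,441 + 1,329 + 4,409 = 12,179.
Denominator = 88,513 + 1,329 = 89,842.
Broad rate = 12,179 / 89,842 = 13.56%.

Broad underutilization rate ≈ 13.56%.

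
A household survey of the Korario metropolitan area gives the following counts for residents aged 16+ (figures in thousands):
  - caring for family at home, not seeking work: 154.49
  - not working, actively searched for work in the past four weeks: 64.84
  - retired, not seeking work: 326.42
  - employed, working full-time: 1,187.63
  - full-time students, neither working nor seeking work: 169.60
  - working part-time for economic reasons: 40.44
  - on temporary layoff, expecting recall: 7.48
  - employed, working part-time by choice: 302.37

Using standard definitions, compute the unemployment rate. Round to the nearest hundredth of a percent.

Unemployment rate ≈ 4.51%.

Employed = 1,187.63 + 40.44 + 302.37 = 1,530.44 thousand (anyone who worked, including part-time for economic reasons, counts as employed).
Unemployed = 64.84 + 7.48 = 72.32 thousand (jobless and actively searching, or on temporary layoff).
Labor force = 1,530.44 + 72.32 = 1,602.76 thousand.
Unemployment rate = 72.32 / 1,602.76 = 4.51%.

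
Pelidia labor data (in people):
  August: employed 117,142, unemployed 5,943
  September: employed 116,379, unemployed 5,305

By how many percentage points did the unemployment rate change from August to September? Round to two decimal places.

August: labor force = 117,142 + 5,943 = 123,085; u = 5,943/123,085 = 4.83%.
September: labor force = 116,379 + 5,305 = 121,684; u = 5,305/121,684 = 4.36%.
Change = 4.36% − 4.83% = −0.47 pp.

The unemployment rate changed by −0.47 percentage points.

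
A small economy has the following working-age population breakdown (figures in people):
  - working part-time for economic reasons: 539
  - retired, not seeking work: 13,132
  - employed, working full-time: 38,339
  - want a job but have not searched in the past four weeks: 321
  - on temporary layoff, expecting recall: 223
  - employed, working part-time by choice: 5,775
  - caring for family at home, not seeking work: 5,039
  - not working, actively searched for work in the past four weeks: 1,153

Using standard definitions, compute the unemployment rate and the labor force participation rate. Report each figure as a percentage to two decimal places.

Unemployment rate ≈ 2.99%; labor force participation rate ≈ 71.34%.

Employed = 539 + 38,339 + 5,775 = 44,653 (anyone who worked, including part-time for economic reasons, counts as employed).
Unemployed = 223 + 1,153 = 1,376 (jobless and actively searching, or on temporary layoff).
Labor force = 44,653 + 1,376 = 46,029.
Not in labor force = 13,132 + 321 + 5,039 = 18,492 (those not working and not actively searching are outside the labor force — including those who want a job but have given up searching).
Civilian working-age population = 46,029 + 18,492 = 64,521.
Unemployment rate = 1,376 / 46,029 = 2.99%.
Labor force participation rate = 46,029 / 64,521 = 71.34%.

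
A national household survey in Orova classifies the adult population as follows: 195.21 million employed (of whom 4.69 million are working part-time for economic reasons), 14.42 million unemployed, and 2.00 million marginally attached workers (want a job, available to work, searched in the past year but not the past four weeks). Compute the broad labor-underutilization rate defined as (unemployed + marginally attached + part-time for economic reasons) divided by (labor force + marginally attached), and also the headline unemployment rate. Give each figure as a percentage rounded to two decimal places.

Broad underutilization rate ≈ 9.97%; headline unemployment rate ≈ 6.88%.

Labor force = 195.21 + 14.42 = 209.63 million.
Numerator = 14.42 + 2.00 + 4.69 = 21.11 million.
Denominator = 209.63 + 2.00 = 211.63 million.
Broad rate = 21.11 / 211.63 = 9.97%.
Headline unemployment rate = 14.42 / 209.63 = 6.88%.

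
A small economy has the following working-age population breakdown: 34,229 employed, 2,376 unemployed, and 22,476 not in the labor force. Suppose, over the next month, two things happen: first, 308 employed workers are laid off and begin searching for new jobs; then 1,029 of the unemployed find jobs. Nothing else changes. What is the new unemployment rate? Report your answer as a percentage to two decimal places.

Initially, labor force = 34,229 + 2,376 = 36,605, so u = 2,376/36,605 = 6.49%.
After the first change, employed falls and unemployed rises by 308; labor force unchanged → E = 33,921, U = 2,684, labor force = 36,605.
After the second change, unemployed falls and employed rises by 1,029; labor force unchanged → E = 34,950, U = 1,655, labor force = 36,605.
New unemployment rate = 1,655 / 36,605 = 4.52%.

New unemployment rate ≈ 4.52%.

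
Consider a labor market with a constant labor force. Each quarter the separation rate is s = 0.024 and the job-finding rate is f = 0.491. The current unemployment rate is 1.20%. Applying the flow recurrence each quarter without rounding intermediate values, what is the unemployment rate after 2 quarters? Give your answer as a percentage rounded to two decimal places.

With a fixed labor force, u_{t+1} = u_t + s·(1−u_t) − f·u_t = u_t·(1−s−f) + s.
Here 1−s−f = 0.485 and s = 0.024.
u_1 = 0.012000 × 0.485 + 0.024 = 0.029820.
u_2 = 0.029820 × 0.485 + 0.024 = 0.038463.

Unemployment rate after two quarters ≈ 3.85%.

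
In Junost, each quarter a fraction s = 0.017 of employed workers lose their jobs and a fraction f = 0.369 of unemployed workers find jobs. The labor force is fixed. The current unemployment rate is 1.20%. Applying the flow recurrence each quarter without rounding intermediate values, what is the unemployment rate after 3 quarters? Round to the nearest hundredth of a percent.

Unemployment rate after three quarters ≈ 3.66%.

With a fixed labor force, u_{t+1} = u_t + s·(1−u_t) − f·u_t = u_t·(1−s−f) + s.
Here 1−s−f = 0.614 and s = 0.017.
u_1 = 0.012000 × 0.614 + 0.017 = 0.024368.
u_2 = 0.024368 × 0.614 + 0.017 = 0.031962.
u_3 = 0.031962 × 0.614 + 0.017 = 0.036625.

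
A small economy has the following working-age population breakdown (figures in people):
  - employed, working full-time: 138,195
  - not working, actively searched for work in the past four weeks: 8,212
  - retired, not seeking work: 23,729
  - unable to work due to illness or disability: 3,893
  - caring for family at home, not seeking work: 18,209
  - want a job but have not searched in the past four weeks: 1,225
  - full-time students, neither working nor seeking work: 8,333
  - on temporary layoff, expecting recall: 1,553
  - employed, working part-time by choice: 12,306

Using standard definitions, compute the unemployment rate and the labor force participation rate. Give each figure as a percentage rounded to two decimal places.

Unemployment rate ≈ 6.09%; labor force participation rate ≈ 74.32%.

Employed = 138,195 + 12,306 = 150,501.
Unemployed = 8,212 + 1,553 = 9,765 (jobless and actively searching, or on temporary layoff).
Labor force = 150,501 + 9,765 = 160,266.
Not in labor force = 23,729 + 3,893 + 18,209 + 1,225 + 8,333 = 55,389 (those not working and not actively searching are outside the labor force — including those who want a job but have given up searching).
Civilian working-age population = 160,266 + 55,389 = 215,655.
Unemployment rate = 9,765 / 160,266 = 6.09%.
Labor force participation rate = 160,266 / 215,655 = 74.32%.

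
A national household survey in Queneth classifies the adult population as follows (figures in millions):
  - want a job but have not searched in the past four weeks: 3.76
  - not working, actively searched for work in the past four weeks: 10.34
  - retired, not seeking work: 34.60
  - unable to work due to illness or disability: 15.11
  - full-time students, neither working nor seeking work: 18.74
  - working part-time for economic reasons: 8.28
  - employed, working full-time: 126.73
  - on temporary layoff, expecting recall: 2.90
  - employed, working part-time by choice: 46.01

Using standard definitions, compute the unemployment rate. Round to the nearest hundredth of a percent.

Unemployment rate ≈ 6.82%.

Employed = 8.28 + 126.73 + 46.01 = 181.02 million (anyone who worked, including part-time for economic reasons, counts as employed).
Unemployed = 10.34 + 2.90 = 13.24 million (jobless and actively searching, or on temporary layoff).
Labor force = 181.02 + 13.24 = 194.26 million.
Unemployment rate = 13.24 / 194.26 = 6.82%.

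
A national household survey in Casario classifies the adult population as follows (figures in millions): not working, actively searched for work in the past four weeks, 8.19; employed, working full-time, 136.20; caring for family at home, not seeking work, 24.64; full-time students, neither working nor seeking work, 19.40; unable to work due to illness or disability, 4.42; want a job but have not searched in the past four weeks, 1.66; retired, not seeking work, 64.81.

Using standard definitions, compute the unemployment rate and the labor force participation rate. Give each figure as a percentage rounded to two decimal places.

Unemployment rate ≈ 5.67%; labor force participation rate ≈ 55.68%.

Employed = 136.20 million.
Unemployed = 8.19 million.
Labor force = 136.20 + 8.19 = 144.39 million.
Not in labor force = 24.64 + 19.40 + 4.42 + 1.66 + 64.81 = 114.93 million (those not working and not actively searching are outside the labor force — including those who want a job but have given up searching).
Civilian working-age population = 144.39 + 114.93 = 259.32 million.
Unemployment rate = 8.19 / 144.39 = 5.67%.
Labor force participation rate = 144.39 / 259.32 = 55.68%.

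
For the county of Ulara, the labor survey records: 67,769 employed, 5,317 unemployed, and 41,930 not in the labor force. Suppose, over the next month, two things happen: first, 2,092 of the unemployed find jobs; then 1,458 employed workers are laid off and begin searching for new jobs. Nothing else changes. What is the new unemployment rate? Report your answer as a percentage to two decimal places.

New unemployment rate ≈ 6.41%.

Initially, labor force = 67,769 + 5,317 = 73,086, so u = 5,317/73,086 = 7.27%.
After the first change, unemployed falls and employed rises by 2,092; labor force unchanged → E = 69,861, U = 3,225, labor force = 73,086.
After the second change, employed falls and unemployed rises by 1,458; labor force unchanged → E = 68,403, U = 4,683, labor force = 73,086.
New unemployment rate = 4,683 / 73,086 = 6.41%.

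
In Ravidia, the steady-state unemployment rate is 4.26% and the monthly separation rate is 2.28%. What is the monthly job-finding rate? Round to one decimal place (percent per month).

Job-finding rate ≈ 51.2% per month.

From u* = s/(s+f): f = s·(1−u)/u.
f = 2.28 × (1 − 0.0426) / 0.0426 = 2.1829 / 0.0426 ≈ 51.2% per month.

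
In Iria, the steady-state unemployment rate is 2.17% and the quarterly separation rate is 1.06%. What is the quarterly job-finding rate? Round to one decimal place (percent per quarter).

From u* = s/(s+f): f = s·(1−u)/u.
f = 1.06 × (1 − 0.0217) / 0.0217 = 1.0370 / 0.0217 ≈ 47.8% per quarter.

Job-finding rate ≈ 47.8% per quarter.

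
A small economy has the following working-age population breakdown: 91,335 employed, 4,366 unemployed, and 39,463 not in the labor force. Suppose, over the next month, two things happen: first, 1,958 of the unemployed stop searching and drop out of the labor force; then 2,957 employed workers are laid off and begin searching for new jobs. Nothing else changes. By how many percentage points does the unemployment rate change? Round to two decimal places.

The unemployment rate changes by +1.16 percentage points.

Initially, labor force = 91,335 + 4,366 = 95,701, so u = 4,366/95,701 = 4.56%.
After the first change, unemployed and labor force both fall by 1,958 → E = 91,335, U = 2,408, labor force = 93,743.
After the second change, employed falls and unemployed rises by 2,957; labor force unchanged → E = 88,378, U = 5,365, labor force = 93,743.
New unemployment rate = 5,365 / 93,743 = 5.72%.
Change = 5.72% − 4.56% = +1.16 percentage points.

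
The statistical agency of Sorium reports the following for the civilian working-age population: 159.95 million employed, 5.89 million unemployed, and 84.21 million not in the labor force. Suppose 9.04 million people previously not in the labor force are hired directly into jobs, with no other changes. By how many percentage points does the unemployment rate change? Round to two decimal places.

The unemployment rate changes by −0.18 percentage points.

Initially, labor force = 159.95 + 5.89 = 165.84 million, so u = 5.89/165.84 = 3.55%.
After the change, employed and labor force both rise by 9.04; unemployed unchanged → E = 168.99, U = 5.89, labor force = 174.88 million.
New unemployment rate = 5.89 / 174.88 = 3.37%.
Change = 3.37% − 3.55% = −0.18 percentage points.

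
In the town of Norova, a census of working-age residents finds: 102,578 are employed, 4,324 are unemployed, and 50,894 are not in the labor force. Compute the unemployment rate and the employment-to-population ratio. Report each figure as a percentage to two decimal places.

Labor force = employed + unemployed = 102,578 + 4,324 = 106,902.
Working-age population = 106,902 + 50,894 = 157,796.
Unemployment rate = 4,324 / 106,902 = 4.04%.
Employment-population ratio = 102,578 / 157,796 = 65.01%.

Unemployment rate ≈ 4.04%; employment-population ratio ≈ 65.01%.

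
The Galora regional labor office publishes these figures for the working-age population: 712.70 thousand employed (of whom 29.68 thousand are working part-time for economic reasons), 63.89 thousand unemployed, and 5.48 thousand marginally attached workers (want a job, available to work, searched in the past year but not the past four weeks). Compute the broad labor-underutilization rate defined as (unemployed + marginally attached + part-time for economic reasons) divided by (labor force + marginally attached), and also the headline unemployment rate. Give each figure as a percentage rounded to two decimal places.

Labor force = 712.70 + 63.89 = 776.59 thousand.
Numerator = 63.89 + 5.48 + 29.68 = 99.05 thousand.
Denominator = 776.59 + 5.48 = 782.07 thousand.
Broad rate = 99.05 / 782.07 = 12.67%.
Headline unemployment rate = 63.89 / 776.59 = 8.23%.

Broad underutilization rate ≈ 12.67%; headline unemployment rate ≈ 8.23%.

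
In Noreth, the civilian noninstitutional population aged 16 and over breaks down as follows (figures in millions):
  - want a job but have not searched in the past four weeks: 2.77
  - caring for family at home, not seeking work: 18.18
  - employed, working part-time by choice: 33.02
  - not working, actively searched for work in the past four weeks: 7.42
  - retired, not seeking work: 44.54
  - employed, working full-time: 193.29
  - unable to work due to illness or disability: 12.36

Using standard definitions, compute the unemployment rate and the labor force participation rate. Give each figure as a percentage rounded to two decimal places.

Employed = 33.02 + 193.29 = 226.31 million.
Unemployed = 7.42 million.
Labor force = 226.31 + 7.42 = 233.73 million.
Not in labor force = 2.77 + 18.18 + 44.54 + 12.36 = 77.85 million (those not working and not actively searching are outside the labor force — including those who want a job but have given up searching).
Civilian working-age population = 233.73 + 77.85 = 311.58 million.
Unemployment rate = 7.42 / 233.73 = 3.17%.
Labor force participation rate = 233.73 / 311.58 = 75.01%.

Unemployment rate ≈ 3.17%; labor force participation rate ≈ 75.01%.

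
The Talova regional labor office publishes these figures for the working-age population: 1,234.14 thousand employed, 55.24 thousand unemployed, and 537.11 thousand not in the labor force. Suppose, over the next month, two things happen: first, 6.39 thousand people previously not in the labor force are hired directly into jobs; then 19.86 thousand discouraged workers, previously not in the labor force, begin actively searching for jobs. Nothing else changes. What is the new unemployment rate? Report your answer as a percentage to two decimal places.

New unemployment rate ≈ 5.71%.

Initially, labor force = 1,234.14 + 55.24 = 1,289.38 thousand, so u = 55.24/1,289.38 = 4.28%.
After the first change, employed and labor force both rise by 6.39; unemployed unchanged → E = 1,240.53, U = 55.24, labor force = 1,295.77 thousand.
After the second change, unemployed and labor force both rise by 19.86 → E = 1,240.53, U = 75.10, labor force = 1,315.63 thousand.
New unemployment rate = 75.10 / 1,315.63 = 5.71%.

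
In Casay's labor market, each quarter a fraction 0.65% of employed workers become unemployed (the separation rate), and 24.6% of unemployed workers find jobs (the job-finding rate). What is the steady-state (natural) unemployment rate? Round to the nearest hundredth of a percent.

Steady-state unemployment rate ≈ 2.57%.

At steady state the flows balance: s·E = f·U, so U/(E+U) = s/(s+f).
u* = 0.65 / (0.65 + 24.6) = 0.65 / 25.25 = 2.57%.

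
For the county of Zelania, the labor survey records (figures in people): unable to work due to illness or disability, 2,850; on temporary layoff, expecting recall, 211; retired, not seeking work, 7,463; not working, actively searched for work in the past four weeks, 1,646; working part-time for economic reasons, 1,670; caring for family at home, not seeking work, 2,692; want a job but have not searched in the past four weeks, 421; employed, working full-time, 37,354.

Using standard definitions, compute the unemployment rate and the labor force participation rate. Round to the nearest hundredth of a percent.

Unemployment rate ≈ 4.54%; labor force participation rate ≈ 75.28%.

Employed = 1,670 + 37,354 = 39,024 (anyone who worked, including part-time for economic reasons, counts as employed).
Unemployed = 211 + 1,646 = 1,857 (jobless and actively searching, or on temporary layoff).
Labor force = 39,024 + 1,857 = 40,881.
Not in labor force = 2,850 + 7,463 + 2,692 + 421 = 13,426 (those not working and not actively searching are outside the labor force — including those who want a job but have given up searching).
Civilian working-age population = 40,881 + 13,426 = 54,307.
Unemployment rate = 1,857 / 40,881 = 4.54%.
Labor force participation rate = 40,881 / 54,307 = 75.28%.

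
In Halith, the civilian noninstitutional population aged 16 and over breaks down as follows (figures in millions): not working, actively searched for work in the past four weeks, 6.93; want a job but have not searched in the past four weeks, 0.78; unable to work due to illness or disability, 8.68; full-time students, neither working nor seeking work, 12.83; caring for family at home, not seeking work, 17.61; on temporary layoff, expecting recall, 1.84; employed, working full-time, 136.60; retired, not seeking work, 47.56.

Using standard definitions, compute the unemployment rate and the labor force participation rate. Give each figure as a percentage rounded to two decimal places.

Employed = 136.60 million.
Unemployed = 6.93 + 1.84 = 8.77 million (jobless and actively searching, or on temporary layoff).
Labor force = 136.60 + 8.77 = 145.37 million.
Not in labor force = 0.78 + 8.68 + 12.83 + 17.61 + 47.56 = 87.46 million (those not working and not actively searching are outside the labor force — including those who want a job but have given up searching).
Civilian working-age population = 145.37 + 87.46 = 232.83 million.
Unemployment rate = 8.77 / 145.37 = 6.03%.
Labor force participation rate = 145.37 / 232.83 = 62.44%.

Unemployment rate ≈ 6.03%; labor force participation rate ≈ 62.44%.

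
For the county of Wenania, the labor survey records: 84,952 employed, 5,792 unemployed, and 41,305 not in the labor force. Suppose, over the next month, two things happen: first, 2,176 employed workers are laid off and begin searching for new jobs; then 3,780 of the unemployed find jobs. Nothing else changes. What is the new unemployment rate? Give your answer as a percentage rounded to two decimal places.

Initially, labor force = 84,952 + 5,792 = 90,744, so u = 5,792/90,744 = 6.38%.
After the first change, employed falls and unemployed rises by 2,176; labor force unchanged → E = 82,776, U = 7,968, labor force = 90,744.
After the second change, unemployed falls and employed rises by 3,780; labor force unchanged → E = 86,556, U = 4,188, labor force = 90,744.
New unemployment rate = 4,188 / 90,744 = 4.62%.

New unemployment rate ≈ 4.62%.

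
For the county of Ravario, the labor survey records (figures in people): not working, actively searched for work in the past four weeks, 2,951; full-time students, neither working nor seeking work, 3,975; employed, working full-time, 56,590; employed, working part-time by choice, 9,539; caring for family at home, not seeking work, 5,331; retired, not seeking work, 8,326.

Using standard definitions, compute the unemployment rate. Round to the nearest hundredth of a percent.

Employed = 56,590 + 9,539 = 66,129.
Unemployed = 2,951.
Labor force = 66,129 + 2,951 = 69,080.
Unemployment rate = 2,951 / 69,080 = 4.27%.

Unemployment rate ≈ 4.27%.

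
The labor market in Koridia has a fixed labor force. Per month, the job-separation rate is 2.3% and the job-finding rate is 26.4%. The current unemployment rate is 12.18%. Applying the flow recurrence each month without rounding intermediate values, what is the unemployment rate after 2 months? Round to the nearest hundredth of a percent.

With a fixed labor force, u_{t+1} = u_t + s·(1−u_t) − f·u_t = u_t·(1−s−f) + s.
Here 1−s−f = 0.713 and s = 0.023.
u_1 = 0.121800 × 0.713 + 0.023 = 0.109843.
u_2 = 0.109843 × 0.713 + 0.023 = 0.101318.

Unemployment rate after two months ≈ 10.13%.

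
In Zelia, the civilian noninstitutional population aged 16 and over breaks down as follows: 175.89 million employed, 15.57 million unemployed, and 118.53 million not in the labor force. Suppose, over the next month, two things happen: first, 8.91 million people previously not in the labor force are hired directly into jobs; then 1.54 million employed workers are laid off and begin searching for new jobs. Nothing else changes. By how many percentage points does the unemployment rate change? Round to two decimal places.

Initially, labor force = 175.89 + 15.57 = 191.46 million, so u = 15.57/191.46 = 8.13%.
After the first change, employed and labor force both rise by 8.91; unemployed unchanged → E = 184.80, U = 15.57, labor force = 200.37 million.
After the second change, employed falls and unemployed rises by 1.54; labor force unchanged → E = 183.26, U = 17.11, labor force = 200.37 million.
New unemployment rate = 17.11 / 200.37 = 8.54%.
Change = 8.54% − 8.13% = +0.41 percentage points.

The unemployment rate changes by +0.41 percentage points.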